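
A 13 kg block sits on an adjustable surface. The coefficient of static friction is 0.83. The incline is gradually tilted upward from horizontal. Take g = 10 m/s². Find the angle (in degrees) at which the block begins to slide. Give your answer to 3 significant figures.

39.7°

At the threshold of sliding, static friction is at its maximum μ_s N and exactly balances the weight component along the incline: mg sin θ = μ_s mg cos θ.
Hence tan θ = μ_s = 0.83, so θ = arctan(0.83) = 39.6927°.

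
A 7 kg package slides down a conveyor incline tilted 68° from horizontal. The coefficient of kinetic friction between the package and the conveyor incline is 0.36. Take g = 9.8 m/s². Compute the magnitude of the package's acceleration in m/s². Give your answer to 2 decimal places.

7.76 m/s²

Resolving the weight along the incline: the component pulling the package down the slope is mg sin 68° = 7 × 9.8 × 0.9272 = 63.606 N, and the normal force is N = mg cos 68° = 7 × 9.8 × 0.3746 = 25.698 N.
Kinetic friction acts up the slope with magnitude f = μN = 0.36 × 25.698 = 9.251 N.
Net force along the incline is 63.606 − 9.251 = 54.355 N, so a = 54.355 / 7 = 7.7650 m/s².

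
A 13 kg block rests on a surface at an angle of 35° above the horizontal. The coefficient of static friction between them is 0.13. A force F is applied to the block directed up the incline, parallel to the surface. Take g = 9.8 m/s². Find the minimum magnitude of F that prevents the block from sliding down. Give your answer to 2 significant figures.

The normal force is N = mg cos 35° = 104.360 N. With F at its minimum the block is on the verge of sliding down, so static friction is at its maximum μ_s N = 0.13 × 104.360 = 13.567 N and acts up the slope.
Equilibrium along the incline: F + μ_s N = mg sin 35°, so F = 73.074 − 13.567 = 59.507 N.

60 N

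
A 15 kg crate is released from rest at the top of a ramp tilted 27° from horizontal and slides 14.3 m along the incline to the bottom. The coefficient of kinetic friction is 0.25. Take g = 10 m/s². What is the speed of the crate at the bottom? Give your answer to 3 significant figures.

The weight component along the incline is mg sin 27° = 68.099 N and the normal force is N = mg cos 27° = 133.651 N.
Friction up the slope is f = μN = 0.25 × 133.651 = 33.413 N, so the net downslope force is 68.099 − 33.413 = 34.686 N and a = 34.686 / 15 = 2.3124 m/s².
Starting from rest over a distance of 14.3 m, v² = 2aL = 2 × 2.3124 × 14.3 = 66.1346, so v = 8.1323 m/s.

8.13 m/s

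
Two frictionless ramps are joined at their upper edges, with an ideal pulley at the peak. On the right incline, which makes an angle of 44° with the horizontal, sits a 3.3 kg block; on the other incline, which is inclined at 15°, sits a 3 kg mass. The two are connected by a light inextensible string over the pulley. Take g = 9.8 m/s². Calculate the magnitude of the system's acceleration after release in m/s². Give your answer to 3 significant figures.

Resolve each weight along its own incline: the 3.3 kg mass has component 3.3 × 9.8 × sin 44° = 22.465 N down its slope, and the 3 kg mass has 3 × 9.8 × sin 15° = 7.609 N down its slope.
The 3.3 kg side's 22.465 N exceeds the other side's 7.609 N, so that mass slides down and the 3 kg mass slides up. Taking that direction as positive, Newton's second law for the whole system gives 22.465 − 7.609 = (3.3 + 3) a, so a = 14.856 / 6.3 = 2.3581 m/s².

2.36 m/s²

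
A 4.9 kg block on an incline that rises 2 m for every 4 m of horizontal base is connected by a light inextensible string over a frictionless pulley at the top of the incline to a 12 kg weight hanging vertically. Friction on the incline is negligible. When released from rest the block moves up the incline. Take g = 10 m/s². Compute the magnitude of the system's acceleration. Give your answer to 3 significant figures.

5.80 m/s²

For the block on the incline: the weight component along the slope is m₁g sin 26.57° = 4.9 × 10 × 0.4472 = 21.913 N and the normal force is N = m₁g cos 26.57° = 43.827 N.
Newton's second law for the block (up-slope positive): T − 21.913 = 4.9 a. For the hanging weight (downward positive): 12 × 10 − T = 12 a.
Adding the two equations eliminates T: 98.087 = 16.9 a, so a = 5.8040 m/s².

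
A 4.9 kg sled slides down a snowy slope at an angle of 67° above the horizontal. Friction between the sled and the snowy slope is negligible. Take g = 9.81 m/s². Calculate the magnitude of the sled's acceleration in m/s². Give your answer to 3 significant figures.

Resolving the weight along the incline: the component pulling the sled down the slope is mg sin 67° = 4.9 × 9.81 × 0.9205 = 44.248 N, and the normal force is N = mg cos 67° = 4.9 × 9.81 × 0.3907 = 18.781 N.
With no friction the net force along the incline is 44.248 N, so a = g sin 67° = 44.248 / 4.9 = 9.0302 m/s².

9.03 m/s²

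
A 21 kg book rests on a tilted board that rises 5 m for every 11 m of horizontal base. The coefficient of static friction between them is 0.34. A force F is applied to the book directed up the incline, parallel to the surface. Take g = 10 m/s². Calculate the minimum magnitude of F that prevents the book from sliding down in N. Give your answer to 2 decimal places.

The normal force is N = mg cos 24.44° = 191.177 N. With F at its minimum the book is on the verge of sliding down, so static friction is at its maximum μ_s N = 0.34 × 191.177 = 65.000 N and acts up the slope.
Equilibrium along the incline: F + μ_s N = mg sin 24.44°, so F = 86.899 − 65.000 = 21.899 N.

21.90 N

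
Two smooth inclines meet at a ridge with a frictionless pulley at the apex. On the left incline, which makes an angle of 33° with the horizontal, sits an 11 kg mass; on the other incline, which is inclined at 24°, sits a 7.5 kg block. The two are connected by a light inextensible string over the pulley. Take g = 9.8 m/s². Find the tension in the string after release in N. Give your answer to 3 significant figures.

Resolve each weight along its own incline: the 11 kg mass has component 11 × 9.8 × sin 33° = 58.712 N down its slope, and the 7.5 kg mass has 7.5 × 9.8 × sin 24° = 29.895 N down its slope.
The 11 kg side's 58.712 N exceeds the other side's 29.895 N, so that mass slides down and the 7.5 kg mass slides up. Taking that direction as positive, Newton's second law for the whole system gives 58.712 − 29.895 = (11 + 7.5) a, so a = 28.817 / 18.5 = 1.5577 m/s².
For the 7.5 kg mass (up-slope positive): T − 29.895 = 7.5 × 1.5577, so T = 41.578 N.

41.6 N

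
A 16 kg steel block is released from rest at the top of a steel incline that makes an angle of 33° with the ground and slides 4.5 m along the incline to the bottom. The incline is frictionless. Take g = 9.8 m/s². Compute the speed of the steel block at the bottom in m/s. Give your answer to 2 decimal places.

6.93 m/s

The weight component along the incline is mg sin 33° = 85.399 N and the normal force is N = mg cos 33° = 131.504 N.
With no friction, a = g sin 33° = 5.3375 m/s².
Starting from rest over a distance of 4.5 m, v² = 2aL = 2 × 5.3375 × 4.5 = 48.0375, so v = 6.9309 m/s.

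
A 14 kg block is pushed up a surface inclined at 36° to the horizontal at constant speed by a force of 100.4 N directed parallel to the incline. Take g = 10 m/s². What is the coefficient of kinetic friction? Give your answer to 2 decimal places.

At constant speed ΣF = 0 along the incline. The applied 100.4 N acts up the slope; the weight component mg sin 36° = 82.290 N and kinetic friction μN both act down the slope.
So 100.4 = 82.290 + μ × 113.262, giving μ = (100.4 − 82.290) / 113.262 = 0.1599.

0.16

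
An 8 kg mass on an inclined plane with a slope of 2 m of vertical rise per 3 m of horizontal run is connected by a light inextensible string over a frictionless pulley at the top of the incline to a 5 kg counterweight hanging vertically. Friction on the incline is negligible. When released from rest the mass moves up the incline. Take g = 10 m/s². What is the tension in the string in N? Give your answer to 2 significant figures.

For the mass on the incline: the weight component along the slope is m₁g sin 33.69° = 8 × 10 × 0.5547 = 44.376 N and the normal force is N = m₁g cos 33.69° = 66.564 N.
Newton's second law for the mass (up-slope positive): T − 44.376 = 8 a. For the hanging counterweight (downward positive): 5 × 10 − T = 5 a.
Adding the two equations eliminates T: 5.624 = 13 a, so a = 0.4326 m/s².
Then from the hanging counterweight's equation, T = 5 × (10 − 0.4326) = 47.837 N.

48 N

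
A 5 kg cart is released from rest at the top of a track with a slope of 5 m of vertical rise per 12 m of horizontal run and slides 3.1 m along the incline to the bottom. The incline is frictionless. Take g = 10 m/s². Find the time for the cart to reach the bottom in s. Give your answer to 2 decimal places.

The weight component along the incline is mg sin 22.62° = 19.231 N and the normal force is N = mg cos 22.62° = 46.154 N.
With no friction, a = g sin 22.62° = 3.8462 m/s².
Starting from rest, L = ½at², so t = √(2L/a) = √(2 × 3.1 / 3.8462) = 1.2696 s.

1.27 s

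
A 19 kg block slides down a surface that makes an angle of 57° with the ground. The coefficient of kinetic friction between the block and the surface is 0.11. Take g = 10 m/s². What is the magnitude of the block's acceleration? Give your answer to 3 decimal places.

7.788 m/s²

Resolving the weight along the incline: the component pulling the block down the slope is mg sin 57° = 19 × 10 × 0.8387 = 159.353 N, and the normal force is N = mg cos 57° = 19 × 10 × 0.5446 = 103.474 N.
Kinetic friction acts up the slope with magnitude f = μN = 0.11 × 103.474 = 11.382 N.
Net force along the incline is 159.353 − 11.382 = 147.971 N, so a = 147.971 / 19 = 7.7879 m/s².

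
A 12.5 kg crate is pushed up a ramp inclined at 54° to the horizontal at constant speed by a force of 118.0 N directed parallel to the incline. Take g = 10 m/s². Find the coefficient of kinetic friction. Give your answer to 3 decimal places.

0.230

At constant speed ΣF = 0 along the incline. The applied 118.0 N acts up the slope; the weight component mg sin 54° = 101.127 N and kinetic friction μN both act down the slope.
So 118.0 = 101.127 + μ × 73.473, giving μ = (118.0 − 101.127) / 73.473 = 0.2296.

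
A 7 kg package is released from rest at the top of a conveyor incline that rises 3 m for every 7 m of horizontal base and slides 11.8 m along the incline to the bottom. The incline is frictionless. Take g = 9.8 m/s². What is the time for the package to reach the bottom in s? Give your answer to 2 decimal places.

2.47 s

The weight component along the incline is mg sin 23.20° = 27.023 N and the normal force is N = mg cos 23.20° = 63.053 N.
With no friction, a = g sin 23.20° = 3.8604 m/s².
Starting from rest, L = ½at², so t = √(2L/a) = √(2 × 11.8 / 3.8604) = 2.4725 s.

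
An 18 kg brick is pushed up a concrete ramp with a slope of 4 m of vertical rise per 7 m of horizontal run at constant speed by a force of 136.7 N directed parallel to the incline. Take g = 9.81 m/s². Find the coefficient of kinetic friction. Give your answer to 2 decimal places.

At constant speed ΣF = 0 along the incline. The applied 136.7 N acts up the slope; the weight component mg sin 29.74° = 87.608 N and kinetic friction μN both act down the slope.
So 136.7 = 87.608 + μ × 153.314, giving μ = (136.7 − 87.608) / 153.314 = 0.3202.

0.32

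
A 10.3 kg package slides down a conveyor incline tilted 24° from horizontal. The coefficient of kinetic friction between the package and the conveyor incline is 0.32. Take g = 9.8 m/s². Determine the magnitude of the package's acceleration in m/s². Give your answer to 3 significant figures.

1.12 m/s²

Resolving the weight along the incline: the component pulling the package down the slope is mg sin 24° = 10.3 × 9.8 × 0.4067 = 41.052 N, and the normal force is N = mg cos 24° = 10.3 × 9.8 × 0.9135 = 92.209 N.
Kinetic friction acts up the slope with magnitude f = μN = 0.32 × 92.209 = 29.507 N.
Net force along the incline is 41.052 − 29.507 = 11.545 N, so a = 11.545 / 10.3 = 1.1209 m/s².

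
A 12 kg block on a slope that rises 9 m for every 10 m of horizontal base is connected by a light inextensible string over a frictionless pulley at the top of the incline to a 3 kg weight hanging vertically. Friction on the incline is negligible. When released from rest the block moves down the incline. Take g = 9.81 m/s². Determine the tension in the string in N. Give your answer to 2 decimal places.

For the block on the incline: the weight component along the slope is m₁g sin 41.99° = 12 × 9.81 × 0.6690 = 78.755 N and the normal force is N = m₁g cos 41.99° = 87.501 N.
Newton's second law for the block (down-slope positive): 78.755 − T = 12 a. For the hanging weight (upward positive): T − 3 × 9.81 = 3 a.
Adding the two equations eliminates T: 49.325 = 15 a, so a = 3.2883 m/s².
Then from the hanging weight's equation, T = 3 × (9.81 + 3.2883) = 39.295 N.

39.29 N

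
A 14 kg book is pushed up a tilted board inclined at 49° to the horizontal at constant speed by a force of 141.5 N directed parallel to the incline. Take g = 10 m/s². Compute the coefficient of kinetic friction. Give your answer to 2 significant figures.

At constant speed ΣF = 0 along the incline. The applied 141.5 N acts up the slope; the weight component mg sin 49° = 105.659 N and kinetic friction μN both act down the slope.
So 141.5 = 105.659 + μ × 91.848, giving μ = (141.5 − 105.659) / 91.848 = 0.3902.

0.39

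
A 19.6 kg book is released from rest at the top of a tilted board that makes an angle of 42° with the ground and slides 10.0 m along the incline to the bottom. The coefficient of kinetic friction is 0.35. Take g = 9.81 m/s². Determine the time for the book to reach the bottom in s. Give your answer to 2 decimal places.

The weight component along the incline is mg sin 42° = 128.658 N and the normal force is N = mg cos 42° = 142.889 N.
Friction up the slope is f = μN = 0.35 × 142.889 = 50.011 N, so the net downslope force is 128.658 − 50.011 = 78.647 N and a = 78.647 / 19.6 = 4.0126 m/s².
Starting from rest, L = ½at², so t = √(2L/a) = √(2 × 10.0 / 4.0126) = 2.2326 s.

2.23 s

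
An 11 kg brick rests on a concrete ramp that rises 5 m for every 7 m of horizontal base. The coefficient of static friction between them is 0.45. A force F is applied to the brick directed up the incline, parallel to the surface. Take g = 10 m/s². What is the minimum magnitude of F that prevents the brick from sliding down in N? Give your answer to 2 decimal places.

The normal force is N = mg cos 35.54° = 89.511 N. With F at its minimum the brick is on the verge of sliding down, so static friction is at its maximum μ_s N = 0.45 × 89.511 = 40.280 N and acts up the slope.
Equilibrium along the incline: F + μ_s N = mg sin 35.54°, so F = 63.936 − 40.280 = 23.656 N.

23.66 N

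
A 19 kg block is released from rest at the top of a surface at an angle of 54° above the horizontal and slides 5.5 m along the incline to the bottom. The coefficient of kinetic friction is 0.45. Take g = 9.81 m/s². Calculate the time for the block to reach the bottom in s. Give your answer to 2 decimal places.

1.44 s

The weight component along the incline is mg sin 54° = 150.793 N and the normal force is N = mg cos 54° = 109.557 N.
Friction up the slope is f = μN = 0.45 × 109.557 = 49.301 N, so the net downslope force is 150.793 − 49.301 = 101.492 N and a = 101.492 / 19 = 5.3417 m/s².
Starting from rest, L = ½at², so t = √(2L/a) = √(2 × 5.5 / 5.3417) = 1.4350 s.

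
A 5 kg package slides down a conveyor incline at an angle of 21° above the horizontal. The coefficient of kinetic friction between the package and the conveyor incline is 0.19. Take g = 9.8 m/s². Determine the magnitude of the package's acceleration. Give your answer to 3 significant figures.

Resolving the weight along the incline: the component pulling the package down the slope is mg sin 21° = 5 × 9.8 × 0.3584 = 17.562 N, and the normal force is N = mg cos 21° = 5 × 9.8 × 0.9336 = 45.746 N.
Kinetic friction acts up the slope with magnitude f = μN = 0.19 × 45.746 = 8.692 N.
Net force along the incline is 17.562 − 8.692 = 8.870 N, so a = 8.870 / 5 = 1.7740 m/s².

1.77 m/s²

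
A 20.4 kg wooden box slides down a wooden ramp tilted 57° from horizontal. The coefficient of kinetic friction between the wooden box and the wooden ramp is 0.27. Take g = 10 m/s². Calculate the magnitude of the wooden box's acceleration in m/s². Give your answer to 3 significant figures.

6.92 m/s²

Resolving the weight along the incline: the component pulling the wooden box down the slope is mg sin 57° = 20.4 × 10 × 0.8387 = 171.095 N, and the normal force is N = mg cos 57° = 20.4 × 10 × 0.5446 = 111.098 N.
Kinetic friction acts up the slope with magnitude f = μN = 0.27 × 111.098 = 29.996 N.
Net force along the incline is 171.095 − 29.996 = 141.099 N, so a = 141.099 / 20.4 = 6.9166 m/s².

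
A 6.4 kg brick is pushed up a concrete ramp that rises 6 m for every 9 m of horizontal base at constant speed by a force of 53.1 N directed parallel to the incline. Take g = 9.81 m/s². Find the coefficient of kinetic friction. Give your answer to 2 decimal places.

At constant speed ΣF = 0 along the incline. The applied 53.1 N acts up the slope; the weight component mg sin 33.69° = 34.826 N and kinetic friction μN both act down the slope.
So 53.1 = 34.826 + μ × 52.239, giving μ = (53.1 − 34.826) / 52.239 = 0.3498.

0.35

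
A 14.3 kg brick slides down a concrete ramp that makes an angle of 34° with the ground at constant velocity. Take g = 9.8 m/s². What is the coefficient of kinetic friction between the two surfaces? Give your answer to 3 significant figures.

At constant velocity the net force along the incline is zero: mg sin 34° = μ mg cos 34°.
So μ = tan 34° = 0.5592 / 0.8290 = 0.6745.

0.675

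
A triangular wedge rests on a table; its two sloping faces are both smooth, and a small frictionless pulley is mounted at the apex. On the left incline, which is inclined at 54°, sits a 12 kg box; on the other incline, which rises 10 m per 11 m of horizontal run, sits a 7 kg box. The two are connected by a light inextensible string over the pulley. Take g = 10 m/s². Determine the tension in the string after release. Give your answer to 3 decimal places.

Resolve each weight along its own incline: the 12 kg mass has component 12 × 10 × sin 54° = 97.082 N down its slope, and the 7 kg mass has 7 × 10 × sin 42.27° = 47.087 N down its slope.
The 12 kg side's 97.082 N exceeds the other side's 47.087 N, so that mass slides down and the 7 kg mass slides up. Taking that direction as positive, Newton's second law for the whole system gives 97.082 − 47.087 = (12 + 7) a, so a = 49.995 / 19 = 2.6313 m/s².
For the 7 kg mass (up-slope positive): T − 47.087 = 7 × 2.6313, so T = 65.506 N.

65.506 N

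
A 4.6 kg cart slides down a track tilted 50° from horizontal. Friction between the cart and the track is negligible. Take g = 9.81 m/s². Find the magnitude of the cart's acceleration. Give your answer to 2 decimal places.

7.51 m/s²

Resolving the weight along the incline: the component pulling the cart down the slope is mg sin 50° = 4.6 × 9.81 × 0.7660 = 34.567 N, and the normal force is N = mg cos 50° = 4.6 × 9.81 × 0.6428 = 29.007 N.
With no friction the net force along the incline is 34.567 N, so a = g sin 50° = 34.567 / 4.6 = 7.5146 m/s².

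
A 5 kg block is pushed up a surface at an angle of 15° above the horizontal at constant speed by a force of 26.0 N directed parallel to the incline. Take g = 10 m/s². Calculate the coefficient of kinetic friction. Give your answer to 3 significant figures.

At constant speed ΣF = 0 along the incline. The applied 26.0 N acts up the slope; the weight component mg sin 15° = 12.941 N and kinetic friction μN both act down the slope.
So 26.0 = 12.941 + μ × 48.296, giving μ = (26.0 − 12.941) / 48.296 = 0.2704.

0.270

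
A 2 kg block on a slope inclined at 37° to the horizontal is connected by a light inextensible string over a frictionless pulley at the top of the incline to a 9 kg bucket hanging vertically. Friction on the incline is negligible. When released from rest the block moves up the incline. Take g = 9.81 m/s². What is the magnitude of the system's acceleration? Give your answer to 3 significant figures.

6.95 m/s²

For the block on the incline: the weight component along the slope is m₁g sin 37° = 2 × 9.81 × 0.6018 = 11.807 N and the normal force is N = m₁g cos 37° = 15.669 N.
Newton's second law for the block (up-slope positive): T − 11.807 = 2 a. For the hanging bucket (downward positive): 9 × 9.81 − T = 9 a.
Adding the two equations eliminates T: 76.483 = 11 a, so a = 6.9530 m/s².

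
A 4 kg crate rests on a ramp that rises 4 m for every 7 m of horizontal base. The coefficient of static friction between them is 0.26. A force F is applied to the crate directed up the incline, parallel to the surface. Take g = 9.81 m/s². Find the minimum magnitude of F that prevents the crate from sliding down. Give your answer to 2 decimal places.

The normal force is N = mg cos 29.74° = 34.070 N. With F at its minimum the crate is on the verge of sliding down, so static friction is at its maximum μ_s N = 0.26 × 34.070 = 8.858 N and acts up the slope.
Equilibrium along the incline: F + μ_s N = mg sin 29.74°, so F = 19.468 − 8.858 = 10.610 N.

10.61 N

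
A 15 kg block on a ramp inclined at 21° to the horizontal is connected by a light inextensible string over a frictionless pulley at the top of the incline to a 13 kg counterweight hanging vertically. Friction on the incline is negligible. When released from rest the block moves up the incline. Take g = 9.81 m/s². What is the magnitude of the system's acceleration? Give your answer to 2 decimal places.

2.67 m/s²

For the block on the incline: the weight component along the slope is m₁g sin 21° = 15 × 9.81 × 0.3584 = 52.739 N and the normal force is N = m₁g cos 21° = 137.376 N.
Newton's second law for the block (up-slope positive): T − 52.739 = 15 a. For the hanging counterweight (downward positive): 13 × 9.81 − T = 13 a.
Adding the two equations eliminates T: 74.791 = 28 a, so a = 2.6711 m/s².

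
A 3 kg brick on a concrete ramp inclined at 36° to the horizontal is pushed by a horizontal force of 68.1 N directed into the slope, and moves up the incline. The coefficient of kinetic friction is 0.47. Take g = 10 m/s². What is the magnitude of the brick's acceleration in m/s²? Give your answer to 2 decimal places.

The horizontal push has components F cos 36° = 68.1 × 0.8090 = 55.093 N up the incline and F sin 36° = 68.1 × 0.5878 = 40.029 N pressing into the surface.
The normal force is therefore N = mg cos 36° + F sin 36° = 24.270 + 40.029 = 64.299 N, and kinetic friction down the slope is μN = 0.47 × 64.299 = 30.221 N.
Along the incline: F cos 36° − mg sin 36° − μN = ma, so 55.093 − 17.634 − 30.221 = 3 a, giving a = 2.4127 m/s².

2.41 m/s²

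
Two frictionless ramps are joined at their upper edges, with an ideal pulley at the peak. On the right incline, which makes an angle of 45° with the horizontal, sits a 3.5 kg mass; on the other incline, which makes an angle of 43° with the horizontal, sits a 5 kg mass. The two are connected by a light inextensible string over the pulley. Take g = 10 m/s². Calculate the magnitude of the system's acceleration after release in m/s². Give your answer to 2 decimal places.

Resolve each weight along its own incline: the 3.5 kg mass has component 3.5 × 10 × sin 45° = 24.749 N down its slope, and the 5 kg mass has 5 × 10 × sin 43° = 34.100 N down its slope.
The 5 kg side's 34.100 N exceeds the other side's 24.749 N, so that mass slides down and the 3.5 kg mass slides up. Taking that direction as positive, Newton's second law for the whole system gives 34.100 − 24.749 = (3.5 + 5) a, so a = 9.351 / 8.5 = 1.1001 m/s².

1.10 m/s²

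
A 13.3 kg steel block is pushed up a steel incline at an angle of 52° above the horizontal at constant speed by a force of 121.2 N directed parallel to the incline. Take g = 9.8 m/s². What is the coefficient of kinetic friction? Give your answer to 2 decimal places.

At constant speed ΣF = 0 along the incline. The applied 121.2 N acts up the slope; the weight component mg sin 52° = 102.709 N and kinetic friction μN both act down the slope.
So 121.2 = 102.709 + μ × 80.245, giving μ = (121.2 − 102.709) / 80.245 = 0.2304.

0.23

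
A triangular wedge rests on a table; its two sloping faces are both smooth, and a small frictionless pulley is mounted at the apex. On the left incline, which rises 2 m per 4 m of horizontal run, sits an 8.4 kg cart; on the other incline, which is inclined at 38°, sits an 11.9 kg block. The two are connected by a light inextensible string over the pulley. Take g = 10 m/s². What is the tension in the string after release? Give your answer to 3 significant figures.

Resolve each weight along its own incline: the 8.4 kg mass has component 8.4 × 10 × sin 26.57° = 37.566 N down its slope, and the 11.9 kg mass has 11.9 × 10 × sin 38° = 73.264 N down its slope.
The 11.9 kg side's 73.264 N exceeds the other side's 37.566 N, so that mass slides down and the 8.4 kg mass slides up. Taking that direction as positive, Newton's second law for the whole system gives 73.264 − 37.566 = (8.4 + 11.9) a, so a = 35.698 / 20.3 = 1.7585 m/s².
For the 8.4 kg mass (up-slope positive): T − 37.566 = 8.4 × 1.7585, so T = 52.337 N.

52.3 N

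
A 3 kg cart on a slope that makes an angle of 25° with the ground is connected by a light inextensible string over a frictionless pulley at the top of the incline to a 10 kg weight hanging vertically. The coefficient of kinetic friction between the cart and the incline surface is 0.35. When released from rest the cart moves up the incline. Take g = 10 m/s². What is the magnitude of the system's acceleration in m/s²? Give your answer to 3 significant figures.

For the cart on the incline: the weight component along the slope is m₁g sin 25° = 3 × 10 × 0.4226 = 12.678 N and the normal force is N = m₁g cos 25° = 27.189 N.
Kinetic friction opposes the cart's motion up the incline: f = μN = 0.35 × 27.189 = 9.516 N acting down the slope.
Newton's second law for the cart (up-slope positive): T − 12.678 − 9.516 = 3 a. For the hanging weight (downward positive): 10 × 10 − T = 10 a.
Adding the two equations eliminates T: 77.806 = 13 a, so a = 5.9851 m/s².

5.99 m/s²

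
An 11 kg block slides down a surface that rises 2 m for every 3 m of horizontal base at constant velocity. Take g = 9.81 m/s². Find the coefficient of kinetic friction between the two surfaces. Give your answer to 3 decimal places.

At constant velocity the net force along the incline is zero: mg sin 33.69° = μ mg cos 33.69°.
So μ = tan 33.69° = 0.5547 / 0.8321 = 0.6666.

0.667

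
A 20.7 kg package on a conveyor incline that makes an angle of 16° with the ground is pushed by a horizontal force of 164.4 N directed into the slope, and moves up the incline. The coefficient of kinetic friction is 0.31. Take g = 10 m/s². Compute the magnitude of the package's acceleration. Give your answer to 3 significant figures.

1.22 m/s²

The horizontal push has components F cos 16° = 164.4 × 0.9613 = 158.038 N up the incline and F sin 16° = 164.4 × 0.2756 = 45.309 N pressing into the surface.
The normal force is therefore N = mg cos 16° + F sin 16° = 198.989 + 45.309 = 244.298 N, and kinetic friction down the slope is μN = 0.31 × 244.298 = 75.732 N.
Along the incline: F cos 16° − mg sin 16° − μN = ma, so 158.038 − 57.049 − 75.732 = 20.7 a, giving a = 1.2201 m/s².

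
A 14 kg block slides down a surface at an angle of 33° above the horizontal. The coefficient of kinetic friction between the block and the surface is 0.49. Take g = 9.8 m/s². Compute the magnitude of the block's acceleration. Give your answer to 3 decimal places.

Resolving the weight along the incline: the component pulling the block down the slope is mg sin 33° = 14 × 9.8 × 0.5446 = 74.719 N, and the normal force is N = mg cos 33° = 14 × 9.8 × 0.8387 = 115.070 N.
Kinetic friction acts up the slope with magnitude f = μN = 0.49 × 115.070 = 56.384 N.
Net force along the incline is 74.719 − 56.384 = 18.335 N, so a = 18.335 / 14 = 1.3096 m/s².

1.310 m/s²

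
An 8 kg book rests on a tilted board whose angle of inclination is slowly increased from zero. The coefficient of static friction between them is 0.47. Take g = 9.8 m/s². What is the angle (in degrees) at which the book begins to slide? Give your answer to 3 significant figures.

25.2°

At the threshold of sliding, static friction is at its maximum μ_s N and exactly balances the weight component along the incline: mg sin θ = μ_s mg cos θ.
Hence tan θ = μ_s = 0.47, so θ = arctan(0.47) = 25.1735°.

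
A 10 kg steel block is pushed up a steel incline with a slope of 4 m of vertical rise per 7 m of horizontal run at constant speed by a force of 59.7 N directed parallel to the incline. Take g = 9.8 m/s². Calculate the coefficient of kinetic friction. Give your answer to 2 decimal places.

At constant speed ΣF = 0 along the incline. The applied 59.7 N acts up the slope; the weight component mg sin 29.74° = 48.622 N and kinetic friction μN both act down the slope.
So 59.7 = 48.622 + μ × 85.088, giving μ = (59.7 − 48.622) / 85.088 = 0.1302.

0.13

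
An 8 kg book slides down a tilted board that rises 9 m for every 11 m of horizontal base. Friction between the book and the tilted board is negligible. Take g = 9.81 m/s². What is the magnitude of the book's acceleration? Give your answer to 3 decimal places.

6.212 m/s²

Resolving the weight along the incline: the component pulling the book down the slope is mg sin 39.29° = 8 × 9.81 × 0.6332 = 49.694 N, and the normal force is N = mg cos 39.29° = 8 × 9.81 × 0.7740 = 60.744 N.
With no friction the net force along the incline is 49.694 N, so a = g sin 39.29° = 49.694 / 8 = 6.2118 m/s².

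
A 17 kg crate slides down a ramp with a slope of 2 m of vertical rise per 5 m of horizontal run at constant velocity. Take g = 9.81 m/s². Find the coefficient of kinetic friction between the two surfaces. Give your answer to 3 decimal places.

At constant velocity the net force along the incline is zero: mg sin 21.80° = μ mg cos 21.80°.
So μ = tan 21.80° = 0.3714 / 0.9285 = 0.4000.

0.400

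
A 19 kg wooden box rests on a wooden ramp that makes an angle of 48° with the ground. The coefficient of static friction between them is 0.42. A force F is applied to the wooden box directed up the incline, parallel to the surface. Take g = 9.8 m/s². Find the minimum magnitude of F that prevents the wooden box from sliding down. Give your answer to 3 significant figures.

86.0 N

The normal force is N = mg cos 48° = 124.592 N. With F at its minimum the wooden box is on the verge of sliding down, so static friction is at its maximum μ_s N = 0.42 × 124.592 = 52.329 N and acts up the slope.
Equilibrium along the incline: F + μ_s N = mg sin 48°, so F = 138.374 − 52.329 = 86.045 N.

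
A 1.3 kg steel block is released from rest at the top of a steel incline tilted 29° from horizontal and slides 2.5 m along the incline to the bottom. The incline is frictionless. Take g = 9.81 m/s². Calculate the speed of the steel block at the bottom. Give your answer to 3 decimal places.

The weight component along the incline is mg sin 29° = 6.183 N and the normal force is N = mg cos 29° = 11.154 N.
With no friction, a = g sin 29° = 4.7560 m/s².
Starting from rest over a distance of 2.5 m, v² = 2aL = 2 × 4.7560 × 2.5 = 23.7800, so v = 4.8765 m/s.

4.876 m/s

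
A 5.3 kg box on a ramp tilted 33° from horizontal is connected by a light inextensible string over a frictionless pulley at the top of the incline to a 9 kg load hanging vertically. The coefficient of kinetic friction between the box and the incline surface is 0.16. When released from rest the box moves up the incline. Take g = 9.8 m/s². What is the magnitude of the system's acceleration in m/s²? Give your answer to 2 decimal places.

For the box on the incline: the weight component along the slope is m₁g sin 33° = 5.3 × 9.8 × 0.5446 = 28.287 N and the normal force is N = m₁g cos 33° = 43.561 N.
Kinetic friction opposes the box's motion up the incline: f = μN = 0.16 × 43.561 = 6.970 N acting down the slope.
Newton's second law for the box (up-slope positive): T − 28.287 − 6.970 = 5.3 a. For the hanging load (downward positive): 9 × 9.8 − T = 9 a.
Adding the two equations eliminates T: 52.943 = 14.3 a, so a = 3.7023 m/s².

3.70 m/s²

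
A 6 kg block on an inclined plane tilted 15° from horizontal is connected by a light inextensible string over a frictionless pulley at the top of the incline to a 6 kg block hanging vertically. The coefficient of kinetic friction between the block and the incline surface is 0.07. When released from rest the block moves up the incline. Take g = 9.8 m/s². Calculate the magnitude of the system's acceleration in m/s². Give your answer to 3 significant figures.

3.30 m/s²

For the block on the incline: the weight component along the slope is m₁g sin 15° = 6 × 9.8 × 0.2588 = 15.217 N and the normal force is N = m₁g cos 15° = 56.796 N.
Kinetic friction opposes the block's motion up the incline: f = μN = 0.07 × 56.796 = 3.976 N acting down the slope.
Newton's second law for the block (up-slope positive): T − 15.217 − 3.976 = 6 a. For the hanging block (downward positive): 6 × 9.8 − T = 6 a.
Adding the two equations eliminates T: 39.607 = 12 a, so a = 3.3006 m/s².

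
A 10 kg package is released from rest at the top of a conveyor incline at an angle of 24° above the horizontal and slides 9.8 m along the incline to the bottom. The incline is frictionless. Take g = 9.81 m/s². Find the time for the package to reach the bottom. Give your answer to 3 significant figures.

2.22 s

The weight component along the incline is mg sin 24° = 39.901 N and the normal force is N = mg cos 24° = 89.619 N.
With no friction, a = g sin 24° = 3.9901 m/s².
Starting from rest, L = ½at², so t = √(2L/a) = √(2 × 9.8 / 3.9901) = 2.2163 s.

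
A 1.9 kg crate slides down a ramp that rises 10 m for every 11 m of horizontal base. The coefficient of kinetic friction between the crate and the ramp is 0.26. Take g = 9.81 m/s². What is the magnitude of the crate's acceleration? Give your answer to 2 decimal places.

4.71 m/s²

Resolving the weight along the incline: the component pulling the crate down the slope is mg sin 42.27° = 1.9 × 9.81 × 0.6727 = 12.538 N, and the normal force is N = mg cos 42.27° = 1.9 × 9.81 × 0.7399 = 13.791 N.
Kinetic friction acts up the slope with magnitude f = μN = 0.26 × 13.791 = 3.586 N.
Net force along the incline is 12.538 − 3.586 = 8.952 N, so a = 8.952 / 1.9 = 4.7116 m/s².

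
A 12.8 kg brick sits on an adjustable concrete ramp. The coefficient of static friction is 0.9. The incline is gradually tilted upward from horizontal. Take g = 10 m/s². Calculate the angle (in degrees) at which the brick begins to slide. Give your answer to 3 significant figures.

At the threshold of sliding, static friction is at its maximum μ_s N and exactly balances the weight component along the incline: mg sin θ = μ_s mg cos θ.
Hence tan θ = μ_s = 0.9, so θ = arctan(0.9) = 41.9872°.

42.0°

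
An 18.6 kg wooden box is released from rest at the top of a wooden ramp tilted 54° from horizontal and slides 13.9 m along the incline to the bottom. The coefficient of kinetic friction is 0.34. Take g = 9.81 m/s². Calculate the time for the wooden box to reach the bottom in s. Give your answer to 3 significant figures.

The weight component along the incline is mg sin 54° = 147.618 N and the normal force is N = mg cos 54° = 107.251 N.
Friction up the slope is f = μN = 0.34 × 107.251 = 36.465 N, so the net downslope force is 147.618 − 36.465 = 111.153 N and a = 111.153 / 18.6 = 5.9760 m/s².
Starting from rest, L = ½at², so t = √(2L/a) = √(2 × 13.9 / 5.9760) = 2.1568 s.

2.16 s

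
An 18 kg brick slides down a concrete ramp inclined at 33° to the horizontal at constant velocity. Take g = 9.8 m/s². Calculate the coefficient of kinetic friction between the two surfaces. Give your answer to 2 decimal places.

At constant velocity the net force along the incline is zero: mg sin 33° = μ mg cos 33°.
So μ = tan 33° = 0.5446 / 0.8387 = 0.6493.

0.65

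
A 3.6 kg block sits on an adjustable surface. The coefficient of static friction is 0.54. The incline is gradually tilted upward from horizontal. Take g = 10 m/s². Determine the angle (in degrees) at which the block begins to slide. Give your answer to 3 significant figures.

28.4°

At the threshold of sliding, static friction is at its maximum μ_s N and exactly balances the weight component along the incline: mg sin θ = μ_s mg cos θ.
Hence tan θ = μ_s = 0.54, so θ = arctan(0.54) = 28.3690°.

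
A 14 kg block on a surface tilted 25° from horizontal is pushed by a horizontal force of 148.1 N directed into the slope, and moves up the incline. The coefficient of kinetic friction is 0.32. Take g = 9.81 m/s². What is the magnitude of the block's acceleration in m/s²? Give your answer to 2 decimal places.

The horizontal push has components F cos 25° = 148.1 × 0.9063 = 134.223 N up the incline and F sin 25° = 148.1 × 0.4226 = 62.587 N pressing into the surface.
The normal force is therefore N = mg cos 25° + F sin 25° = 124.471 + 62.587 = 187.058 N, and kinetic friction down the slope is μN = 0.32 × 187.058 = 59.859 N.
Along the incline: F cos 25° − mg sin 25° − μN = ma, so 134.223 − 58.040 − 59.859 = 14 a, giving a = 1.1660 m/s².

1.17 m/s²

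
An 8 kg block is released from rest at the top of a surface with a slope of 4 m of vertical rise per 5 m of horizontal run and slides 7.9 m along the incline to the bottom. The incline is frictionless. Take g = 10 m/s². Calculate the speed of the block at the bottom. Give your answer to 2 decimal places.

The weight component along the incline is mg sin 38.66° = 49.976 N and the normal force is N = mg cos 38.66° = 62.470 N.
With no friction, a = g sin 38.66° = 6.2470 m/s².
Starting from rest over a distance of 7.9 m, v² = 2aL = 2 × 6.2470 × 7.9 = 98.7026, so v = 9.9349 m/s.

9.93 m/s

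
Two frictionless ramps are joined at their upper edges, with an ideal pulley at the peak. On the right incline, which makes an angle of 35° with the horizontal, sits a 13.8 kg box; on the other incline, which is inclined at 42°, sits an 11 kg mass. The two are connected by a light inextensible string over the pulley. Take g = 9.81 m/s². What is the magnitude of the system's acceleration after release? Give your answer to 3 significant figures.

0.220 m/s²

Resolve each weight along its own incline: the 13.8 kg mass has component 13.8 × 9.81 × sin 35° = 77.650 N down its slope, and the 11 kg mass has 11 × 9.81 × sin 42° = 72.206 N down its slope.
The 13.8 kg side's 77.650 N exceeds the other side's 72.206 N, so that mass slides down and the 11 kg mass slides up. Taking that direction as positive, Newton's second law for the whole system gives 77.650 − 72.206 = (13.8 + 11) a, so a = 5.444 / 24.8 = 0.2195 m/s².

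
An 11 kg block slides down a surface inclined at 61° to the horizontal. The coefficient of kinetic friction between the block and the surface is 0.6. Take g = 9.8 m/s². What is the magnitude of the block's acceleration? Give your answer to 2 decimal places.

5.72 m/s²

Resolving the weight along the incline: the component pulling the block down the slope is mg sin 61° = 11 × 9.8 × 0.8746 = 94.282 N, and the normal force is N = mg cos 61° = 11 × 9.8 × 0.4848 = 52.261 N.
Kinetic friction acts up the slope with magnitude f = μN = 0.6 × 52.261 = 31.357 N.
Net force along the incline is 94.282 − 31.357 = 62.925 N, so a = 62.925 / 11 = 5.7205 m/s².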